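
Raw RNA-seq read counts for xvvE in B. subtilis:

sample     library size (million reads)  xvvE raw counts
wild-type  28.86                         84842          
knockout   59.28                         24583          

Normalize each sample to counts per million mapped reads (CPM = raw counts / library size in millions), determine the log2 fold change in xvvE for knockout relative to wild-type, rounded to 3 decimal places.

CPM(wild-type) = 84842 / 28.86 = 2939.7782
CPM(knockout) = 24583 / 59.28 = 414.6930
Fold change = 414.6930 / 2939.7782 = 0.14106
log2(0.14106) = -2.8256

-2.826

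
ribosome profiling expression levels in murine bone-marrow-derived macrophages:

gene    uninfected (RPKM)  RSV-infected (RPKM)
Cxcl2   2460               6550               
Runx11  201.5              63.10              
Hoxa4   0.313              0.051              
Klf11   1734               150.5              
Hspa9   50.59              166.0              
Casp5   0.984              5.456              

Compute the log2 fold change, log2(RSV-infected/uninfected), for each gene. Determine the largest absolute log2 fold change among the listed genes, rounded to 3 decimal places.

3.526

log2(6550/2460) = 1.413  (Cxcl2)
log2(63.10/201.5) = -1.675  (Runx11)
log2(0.051/0.313) = -2.618  (Hoxa4)
log2(150.5/1734) = -3.526  (Klf11)
log2(166.0/50.59) = 1.714  (Hspa9)
log2(5.456/0.984) = 2.471  (Casp5)
The largest magnitude belongs to Klf11.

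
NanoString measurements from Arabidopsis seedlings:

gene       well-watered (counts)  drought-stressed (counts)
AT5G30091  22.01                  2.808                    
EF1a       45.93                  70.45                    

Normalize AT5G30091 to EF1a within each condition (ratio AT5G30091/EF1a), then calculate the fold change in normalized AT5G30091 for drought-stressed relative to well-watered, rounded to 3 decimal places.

0.083

AT5G30091/EF1a (well-watered) = 22.01 / 45.93 = 0.47921
AT5G30091/EF1a (drought-stressed) = 2.808 / 70.45 = 0.039858
Fold change = 0.039858 / 0.47921 = 0.0832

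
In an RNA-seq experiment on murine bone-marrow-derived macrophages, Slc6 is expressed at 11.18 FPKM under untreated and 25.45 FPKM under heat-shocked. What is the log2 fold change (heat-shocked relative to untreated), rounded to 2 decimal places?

Fold change = 25.45 / 11.18 = 2.2764
log2(2.2764) = 1.187

1.19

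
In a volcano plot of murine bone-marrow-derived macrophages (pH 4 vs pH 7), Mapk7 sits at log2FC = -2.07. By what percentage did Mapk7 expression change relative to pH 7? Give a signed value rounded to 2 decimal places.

Fold change = 2^(-2.07) = 0.2382
Percent change = (FC − 1) × 100% = (0.2382 − 1) × 100 = -76.18%

-76.18%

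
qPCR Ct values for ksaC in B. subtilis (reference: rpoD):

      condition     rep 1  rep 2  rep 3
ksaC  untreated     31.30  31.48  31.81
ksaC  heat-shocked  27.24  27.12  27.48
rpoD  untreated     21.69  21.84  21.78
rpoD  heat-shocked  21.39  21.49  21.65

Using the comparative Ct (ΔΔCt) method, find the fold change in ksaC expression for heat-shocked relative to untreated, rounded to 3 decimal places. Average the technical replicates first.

Mean Ct: ksaC untreated 31.530; ksaC heat-shocked 27.280; rpoD untreated 21.770; rpoD heat-shocked 21.510
ΔCt(untreated) = 31.530 − 21.770 = 9.760
ΔCt(heat-shocked) = 27.280 − 21.510 = 5.770
ΔΔCt = 5.770 − 9.760 = -3.990
Fold change = 2^(−(-3.990)) = 2^3.990 = 15.8895

15.889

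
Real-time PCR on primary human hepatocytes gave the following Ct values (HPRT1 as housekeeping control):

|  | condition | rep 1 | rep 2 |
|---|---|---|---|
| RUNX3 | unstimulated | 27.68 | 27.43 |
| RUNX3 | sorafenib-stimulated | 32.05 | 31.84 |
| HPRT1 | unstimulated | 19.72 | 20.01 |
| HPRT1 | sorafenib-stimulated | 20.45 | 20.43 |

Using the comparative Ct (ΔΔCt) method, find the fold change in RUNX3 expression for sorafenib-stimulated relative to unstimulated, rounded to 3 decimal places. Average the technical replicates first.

Mean Ct: RUNX3 unstimulated 27.555; RUNX3 sorafenib-stimulated 31.945; HPRT1 unstimulated 19.865; HPRT1 sorafenib-stimulated 20.440
ΔCt(unstimulated) = 27.555 − 19.865 = 7.690
ΔCt(sorafenib-stimulated) = 31.945 − 20.440 = 11.505
ΔΔCt = 11.505 − 7.690 = 3.815
Fold change = 2^(−3.815) = 0.0711

0.071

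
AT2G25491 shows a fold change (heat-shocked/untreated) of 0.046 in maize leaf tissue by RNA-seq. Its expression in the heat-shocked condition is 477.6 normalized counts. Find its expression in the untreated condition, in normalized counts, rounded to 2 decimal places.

10382.61

untreated expression = 477.6 / 0.046 = 10382.61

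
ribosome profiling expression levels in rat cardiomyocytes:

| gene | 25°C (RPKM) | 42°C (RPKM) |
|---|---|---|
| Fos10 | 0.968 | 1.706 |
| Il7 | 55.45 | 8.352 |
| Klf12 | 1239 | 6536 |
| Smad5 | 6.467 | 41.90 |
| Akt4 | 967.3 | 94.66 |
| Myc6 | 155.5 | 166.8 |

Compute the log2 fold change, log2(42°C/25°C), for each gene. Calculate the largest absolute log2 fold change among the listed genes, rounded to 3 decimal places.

log2(1.706/0.968) = 0.818  (Fos10)
log2(8.352/55.45) = -2.731  (Il7)
log2(6536/1239) = 2.399  (Klf12)
log2(41.90/6.467) = 2.696  (Smad5)
log2(94.66/967.3) = -3.353  (Akt4)
log2(166.8/155.5) = 0.101  (Myc6)
The largest magnitude belongs to Akt4.

3.353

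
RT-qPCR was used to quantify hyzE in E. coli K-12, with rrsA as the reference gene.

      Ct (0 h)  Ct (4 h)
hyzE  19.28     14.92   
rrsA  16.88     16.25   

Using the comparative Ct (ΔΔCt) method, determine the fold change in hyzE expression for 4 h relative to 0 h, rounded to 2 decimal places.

ΔCt(0 h) = 19.280 − 16.880 = 2.400
ΔCt(4 h) = 14.920 − 16.250 = -1.330
ΔΔCt = -1.330 − 2.400 = -3.730
Fold change = 2^(−(-3.730)) = 2^3.730 = 13.269

13.27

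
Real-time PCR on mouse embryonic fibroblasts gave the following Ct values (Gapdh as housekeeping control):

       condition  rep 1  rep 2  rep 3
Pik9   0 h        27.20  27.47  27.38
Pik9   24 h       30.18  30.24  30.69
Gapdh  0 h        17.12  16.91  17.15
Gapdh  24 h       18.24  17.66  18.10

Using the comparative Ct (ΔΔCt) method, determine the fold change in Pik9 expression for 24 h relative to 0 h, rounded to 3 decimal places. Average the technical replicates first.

0.237

Mean Ct: Pik9 0 h 27.350; Pik9 24 h 30.370; Gapdh 0 h 17.060; Gapdh 24 h 18.000
ΔCt(0 h) = 27.350 − 17.060 = 10.290
ΔCt(24 h) = 30.370 − 18.000 = 12.370
ΔΔCt = 12.370 − 10.290 = 2.080
Fold change = 2^(−2.080) = 0.2365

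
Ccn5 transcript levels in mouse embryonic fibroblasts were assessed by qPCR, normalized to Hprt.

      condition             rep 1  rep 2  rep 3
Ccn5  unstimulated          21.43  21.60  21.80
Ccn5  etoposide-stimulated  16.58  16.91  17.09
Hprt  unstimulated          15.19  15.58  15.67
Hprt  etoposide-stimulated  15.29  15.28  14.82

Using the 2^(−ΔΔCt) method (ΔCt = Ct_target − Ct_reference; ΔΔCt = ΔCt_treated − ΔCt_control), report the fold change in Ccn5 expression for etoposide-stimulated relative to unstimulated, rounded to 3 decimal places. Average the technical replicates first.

Mean Ct: Ccn5 unstimulated 21.610; Ccn5 etoposide-stimulated 16.860; Hprt unstimulated 15.480; Hprt etoposide-stimulated 15.130
ΔCt(unstimulated) = 21.610 − 15.480 = 6.130
ΔCt(etoposide-stimulated) = 16.860 − 15.130 = 1.730
ΔΔCt = 1.730 − 6.130 = -4.400
Fold change = 2^(−(-4.400)) = 2^4.400 = 21.1121

21.112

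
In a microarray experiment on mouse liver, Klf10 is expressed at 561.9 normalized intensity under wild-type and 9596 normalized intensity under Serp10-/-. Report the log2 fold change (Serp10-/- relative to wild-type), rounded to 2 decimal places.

Fold change = 9596 / 561.9 = 17.0778
log2(17.0778) = 4.094

4.09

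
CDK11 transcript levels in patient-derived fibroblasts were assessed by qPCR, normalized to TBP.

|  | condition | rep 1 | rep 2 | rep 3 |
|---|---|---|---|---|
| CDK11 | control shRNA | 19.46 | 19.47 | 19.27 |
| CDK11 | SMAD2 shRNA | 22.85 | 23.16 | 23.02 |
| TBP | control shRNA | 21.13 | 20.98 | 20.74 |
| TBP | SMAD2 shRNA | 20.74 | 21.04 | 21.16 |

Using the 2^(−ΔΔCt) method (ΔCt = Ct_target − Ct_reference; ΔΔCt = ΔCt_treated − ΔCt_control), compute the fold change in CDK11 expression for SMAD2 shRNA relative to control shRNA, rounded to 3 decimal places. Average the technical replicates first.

0.084

Mean Ct: CDK11 control shRNA 19.400; CDK11 SMAD2 shRNA 23.010; TBP control shRNA 20.950; TBP SMAD2 shRNA 20.980
ΔCt(control shRNA) = 19.400 − 20.950 = -1.550
ΔCt(SMAD2 shRNA) = 23.010 − 20.980 = 2.030
ΔΔCt = 2.030 − (-1.550) = 3.580
Fold change = 2^(−3.580) = 0.0836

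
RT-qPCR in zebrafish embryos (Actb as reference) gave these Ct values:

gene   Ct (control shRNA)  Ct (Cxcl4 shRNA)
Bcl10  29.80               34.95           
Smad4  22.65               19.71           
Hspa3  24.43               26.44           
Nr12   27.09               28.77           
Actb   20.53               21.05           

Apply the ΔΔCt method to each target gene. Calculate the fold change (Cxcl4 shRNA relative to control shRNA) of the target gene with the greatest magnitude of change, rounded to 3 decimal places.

Bcl10: ΔΔCt = (34.95−21.05) − (29.80−20.53) = 13.90 − 9.27 = 4.63; fold change = 2^-4.63 = 0.040
Smad4: ΔΔCt = (19.71−21.05) − (22.65−20.53) = -1.34 − 2.12 = -3.46; fold change = 2^3.46 = 11.004
Hspa3: ΔΔCt = (26.44−21.05) − (24.43−20.53) = 5.39 − 3.90 = 1.49; fold change = 2^-1.49 = 0.356
Nr12: ΔΔCt = (28.77−21.05) − (27.09−20.53) = 7.72 − 6.56 = 1.16; fold change = 2^-1.16 = 0.448
Bcl10 has the largest |ΔΔCt| = 4.63.

0.040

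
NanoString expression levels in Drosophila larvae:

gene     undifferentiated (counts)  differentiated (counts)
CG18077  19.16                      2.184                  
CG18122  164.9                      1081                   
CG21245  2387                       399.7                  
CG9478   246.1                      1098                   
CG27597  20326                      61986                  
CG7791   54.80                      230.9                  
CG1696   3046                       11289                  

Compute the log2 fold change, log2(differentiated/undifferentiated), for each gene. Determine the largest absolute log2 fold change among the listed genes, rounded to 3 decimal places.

3.133

log2(2.184/19.16) = -3.133  (CG18077)
log2(1081/164.9) = 2.713  (CG18122)
log2(399.7/2387) = -2.578  (CG21245)
log2(1098/246.1) = 2.158  (CG9478)
log2(61986/20326) = 1.609  (CG27597)
log2(230.9/54.80) = 2.075  (CG7791)
log2(11289/3046) = 1.890  (CG1696)
The largest magnitude belongs to CG18077.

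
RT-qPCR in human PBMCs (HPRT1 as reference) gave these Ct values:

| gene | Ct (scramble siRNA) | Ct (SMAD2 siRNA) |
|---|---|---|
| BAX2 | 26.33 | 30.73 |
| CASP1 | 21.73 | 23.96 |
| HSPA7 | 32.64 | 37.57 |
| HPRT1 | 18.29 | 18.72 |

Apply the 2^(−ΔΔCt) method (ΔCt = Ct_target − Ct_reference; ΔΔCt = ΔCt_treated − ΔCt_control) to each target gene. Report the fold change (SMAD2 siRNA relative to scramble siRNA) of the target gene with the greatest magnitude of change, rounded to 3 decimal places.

BAX2: ΔΔCt = (30.73−18.72) − (26.33−18.29) = 12.01 − 8.04 = 3.97; fold change = 2^-3.97 = 0.064
CASP1: ΔΔCt = (23.96−18.72) − (21.73−18.29) = 5.24 − 3.44 = 1.80; fold change = 2^-1.80 = 0.287
HSPA7: ΔΔCt = (37.57−18.72) − (32.64−18.29) = 18.85 − 14.35 = 4.50; fold change = 2^-4.50 = 0.044
HSPA7 has the largest |ΔΔCt| = 4.50.

0.044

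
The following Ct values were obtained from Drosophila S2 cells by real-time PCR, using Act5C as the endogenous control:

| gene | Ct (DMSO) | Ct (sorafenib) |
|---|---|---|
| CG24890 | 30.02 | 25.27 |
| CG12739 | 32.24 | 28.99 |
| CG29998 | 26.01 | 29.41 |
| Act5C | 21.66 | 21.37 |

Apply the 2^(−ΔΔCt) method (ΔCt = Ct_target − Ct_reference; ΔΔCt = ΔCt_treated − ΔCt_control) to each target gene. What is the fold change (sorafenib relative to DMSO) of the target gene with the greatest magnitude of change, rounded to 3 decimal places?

22.009

CG24890: ΔΔCt = (25.27−21.37) − (30.02−21.66) = 3.90 − 8.36 = -4.46; fold change = 2^4.46 = 22.009
CG12739: ΔΔCt = (28.99−21.37) − (32.24−21.66) = 7.62 − 10.58 = -2.96; fold change = 2^2.96 = 7.781
CG29998: ΔΔCt = (29.41−21.37) − (26.01−21.66) = 8.04 − 4.35 = 3.69; fold change = 2^-3.69 = 0.077
CG24890 has the largest |ΔΔCt| = 4.46.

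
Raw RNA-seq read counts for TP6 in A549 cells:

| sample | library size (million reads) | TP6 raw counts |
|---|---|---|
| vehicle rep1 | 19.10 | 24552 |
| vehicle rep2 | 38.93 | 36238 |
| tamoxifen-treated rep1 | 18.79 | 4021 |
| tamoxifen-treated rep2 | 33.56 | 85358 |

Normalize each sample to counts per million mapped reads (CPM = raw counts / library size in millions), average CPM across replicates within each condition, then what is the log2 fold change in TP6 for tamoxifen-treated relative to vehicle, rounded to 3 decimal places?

CPM(vehicle rep1) = 24552 / 19.10 = 1285.4450
CPM(vehicle rep2) = 36238 / 38.93 = 930.8502
CPM(tamoxifen-treated rep1) = 4021 / 18.79 = 213.9968
CPM(tamoxifen-treated rep2) = 85358 / 33.56 = 2543.4446
mean CPM(vehicle) = 1108.1476; mean CPM(tamoxifen-treated) = 1378.7207
Fold change = 1378.7207 / 1108.1476 = 1.24417
log2(1.24417) = 0.3152

0.315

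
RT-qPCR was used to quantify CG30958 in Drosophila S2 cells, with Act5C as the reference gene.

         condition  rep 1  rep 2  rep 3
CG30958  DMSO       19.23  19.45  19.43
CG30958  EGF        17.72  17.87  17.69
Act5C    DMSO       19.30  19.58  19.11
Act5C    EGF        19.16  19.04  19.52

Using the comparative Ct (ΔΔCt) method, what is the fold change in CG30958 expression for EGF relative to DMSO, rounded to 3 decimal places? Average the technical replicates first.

Mean Ct: CG30958 DMSO 19.370; CG30958 EGF 17.760; Act5C DMSO 19.330; Act5C EGF 19.240
ΔCt(DMSO) = 19.370 − 19.330 = 0.040
ΔCt(EGF) = 17.760 − 19.240 = -1.480
ΔΔCt = -1.480 − 0.040 = -1.520
Fold change = 2^(−(-1.520)) = 2^1.520 = 2.8679

2.868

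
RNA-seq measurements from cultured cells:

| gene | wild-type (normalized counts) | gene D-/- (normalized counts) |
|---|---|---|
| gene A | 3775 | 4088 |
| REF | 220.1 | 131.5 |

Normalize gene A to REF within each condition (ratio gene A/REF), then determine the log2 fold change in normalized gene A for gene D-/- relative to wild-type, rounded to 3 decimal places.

0.858

gene A/REF (wild-type) = 3775 / 220.1 = 17.151
gene A/REF (gene D-/-) = 4088 / 131.5 = 31.087
Fold change = 31.087 / 17.151 = 1.8125
log2(1.8125) = 0.8580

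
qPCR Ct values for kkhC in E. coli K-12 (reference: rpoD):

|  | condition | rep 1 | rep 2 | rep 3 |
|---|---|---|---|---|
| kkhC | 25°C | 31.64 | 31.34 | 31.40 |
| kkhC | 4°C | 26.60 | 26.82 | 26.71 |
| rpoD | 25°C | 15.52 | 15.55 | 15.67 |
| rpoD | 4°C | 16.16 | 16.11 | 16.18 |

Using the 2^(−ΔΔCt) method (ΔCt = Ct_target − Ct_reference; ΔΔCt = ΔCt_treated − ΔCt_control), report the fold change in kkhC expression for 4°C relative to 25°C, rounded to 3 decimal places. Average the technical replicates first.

39.947

Mean Ct: kkhC 25°C 31.460; kkhC 4°C 26.710; rpoD 25°C 15.580; rpoD 4°C 16.150
ΔCt(25°C) = 31.460 − 15.580 = 15.880
ΔCt(4°C) = 26.710 − 16.150 = 10.560
ΔΔCt = 10.560 − 15.880 = -5.320
Fold change = 2^(−(-5.320)) = 2^5.320 = 39.9466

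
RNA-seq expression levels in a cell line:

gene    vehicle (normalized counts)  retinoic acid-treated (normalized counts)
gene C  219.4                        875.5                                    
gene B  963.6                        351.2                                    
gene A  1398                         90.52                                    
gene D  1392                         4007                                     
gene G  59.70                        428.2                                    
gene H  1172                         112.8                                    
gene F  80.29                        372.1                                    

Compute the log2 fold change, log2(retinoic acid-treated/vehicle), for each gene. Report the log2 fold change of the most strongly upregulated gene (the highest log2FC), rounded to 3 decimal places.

log2(875.5/219.4) = 1.997  (gene C)
log2(351.2/963.6) = -1.456  (gene B)
log2(90.52/1398) = -3.949  (gene A)
log2(4007/1392) = 1.525  (gene D)
log2(428.2/59.70) = 2.842  (gene G)
log2(112.8/1172) = -3.377  (gene H)
log2(372.1/80.29) = 2.212  (gene F)
gene G is most strongly upregulated.

2.842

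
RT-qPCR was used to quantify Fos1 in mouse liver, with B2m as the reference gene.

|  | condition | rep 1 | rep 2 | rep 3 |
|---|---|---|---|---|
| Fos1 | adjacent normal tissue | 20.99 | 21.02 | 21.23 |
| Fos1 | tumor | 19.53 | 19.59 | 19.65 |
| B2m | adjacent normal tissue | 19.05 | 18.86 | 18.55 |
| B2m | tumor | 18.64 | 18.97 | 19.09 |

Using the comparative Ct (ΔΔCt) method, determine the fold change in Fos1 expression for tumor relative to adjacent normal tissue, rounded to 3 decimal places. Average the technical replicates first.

Mean Ct: Fos1 adjacent normal tissue 21.080; Fos1 tumor 19.590; B2m adjacent normal tissue 18.820; B2m tumor 18.900
ΔCt(adjacent normal tissue) = 21.080 − 18.820 = 2.260
ΔCt(tumor) = 19.590 − 18.900 = 0.690
ΔΔCt = 0.690 − 2.260 = -1.570
Fold change = 2^(−(-1.570)) = 2^1.570 = 2.9690

2.969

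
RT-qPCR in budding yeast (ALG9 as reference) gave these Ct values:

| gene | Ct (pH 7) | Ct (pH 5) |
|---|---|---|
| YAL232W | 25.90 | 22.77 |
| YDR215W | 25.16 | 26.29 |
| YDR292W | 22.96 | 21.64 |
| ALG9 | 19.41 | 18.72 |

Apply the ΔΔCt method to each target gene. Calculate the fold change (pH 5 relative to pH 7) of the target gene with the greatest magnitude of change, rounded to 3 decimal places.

YAL232W: ΔΔCt = (22.77−18.72) − (25.90−19.41) = 4.05 − 6.49 = -2.44; fold change = 2^2.44 = 5.426
YDR215W: ΔΔCt = (26.29−18.72) − (25.16−19.41) = 7.57 − 5.75 = 1.82; fold change = 2^-1.82 = 0.283
YDR292W: ΔΔCt = (21.64−18.72) − (22.96−19.41) = 2.92 − 3.55 = -0.63; fold change = 2^0.63 = 1.548
YAL232W has the largest |ΔΔCt| = 2.44.

5.426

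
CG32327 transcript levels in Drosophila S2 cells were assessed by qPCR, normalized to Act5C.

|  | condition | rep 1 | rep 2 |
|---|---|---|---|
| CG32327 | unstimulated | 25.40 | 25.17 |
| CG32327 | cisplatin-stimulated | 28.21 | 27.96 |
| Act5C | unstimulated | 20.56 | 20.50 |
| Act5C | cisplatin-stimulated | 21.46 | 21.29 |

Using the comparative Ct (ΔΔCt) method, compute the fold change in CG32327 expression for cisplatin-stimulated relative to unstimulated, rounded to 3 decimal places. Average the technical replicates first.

Mean Ct: CG32327 unstimulated 25.285; CG32327 cisplatin-stimulated 28.085; Act5C unstimulated 20.530; Act5C cisplatin-stimulated 21.375
ΔCt(unstimulated) = 25.285 − 20.530 = 4.755
ΔCt(cisplatin-stimulated) = 28.085 − 21.375 = 6.710
ΔΔCt = 6.710 − 4.755 = 1.955
Fold change = 2^(−1.955) = 0.2579

0.258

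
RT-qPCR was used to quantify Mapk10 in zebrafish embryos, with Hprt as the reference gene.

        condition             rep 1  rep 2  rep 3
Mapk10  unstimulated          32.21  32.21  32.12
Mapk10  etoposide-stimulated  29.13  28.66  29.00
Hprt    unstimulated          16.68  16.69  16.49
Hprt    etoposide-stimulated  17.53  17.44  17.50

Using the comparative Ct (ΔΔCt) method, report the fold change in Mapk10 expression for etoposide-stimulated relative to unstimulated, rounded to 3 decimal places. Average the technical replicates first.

17.388

Mean Ct: Mapk10 unstimulated 32.180; Mapk10 etoposide-stimulated 28.930; Hprt unstimulated 16.620; Hprt etoposide-stimulated 17.490
ΔCt(unstimulated) = 32.180 − 16.620 = 15.560
ΔCt(etoposide-stimulated) = 28.930 − 17.490 = 11.440
ΔΔCt = 11.440 − 15.560 = -4.120
Fold change = 2^(−(-4.120)) = 2^4.120 = 17.3878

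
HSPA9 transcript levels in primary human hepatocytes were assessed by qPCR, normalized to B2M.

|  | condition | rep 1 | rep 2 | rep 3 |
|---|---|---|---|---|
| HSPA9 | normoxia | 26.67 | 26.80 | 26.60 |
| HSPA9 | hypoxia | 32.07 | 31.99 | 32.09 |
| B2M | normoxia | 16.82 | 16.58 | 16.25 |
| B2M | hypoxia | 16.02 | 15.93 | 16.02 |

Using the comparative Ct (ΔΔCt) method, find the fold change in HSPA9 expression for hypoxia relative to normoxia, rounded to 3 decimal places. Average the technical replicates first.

Mean Ct: HSPA9 normoxia 26.690; HSPA9 hypoxia 32.050; B2M normoxia 16.550; B2M hypoxia 15.990
ΔCt(normoxia) = 26.690 − 16.550 = 10.140
ΔCt(hypoxia) = 32.050 − 15.990 = 16.060
ΔΔCt = 16.060 − 10.140 = 5.920
Fold change = 2^(−5.920) = 0.0165

0.017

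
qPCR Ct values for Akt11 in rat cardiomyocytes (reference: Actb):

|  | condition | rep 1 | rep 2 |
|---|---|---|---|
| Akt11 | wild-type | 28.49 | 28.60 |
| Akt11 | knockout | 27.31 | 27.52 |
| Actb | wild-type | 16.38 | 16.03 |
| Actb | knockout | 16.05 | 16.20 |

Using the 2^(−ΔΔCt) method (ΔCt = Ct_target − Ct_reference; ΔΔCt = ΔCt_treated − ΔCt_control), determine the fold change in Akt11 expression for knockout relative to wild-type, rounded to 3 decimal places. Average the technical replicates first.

2.071

Mean Ct: Akt11 wild-type 28.545; Akt11 knockout 27.415; Actb wild-type 16.205; Actb knockout 16.125
ΔCt(wild-type) = 28.545 − 16.205 = 12.340
ΔCt(knockout) = 27.415 − 16.125 = 11.290
ΔΔCt = 11.290 − 12.340 = -1.050
Fold change = 2^(−(-1.050)) = 2^1.050 = 2.0705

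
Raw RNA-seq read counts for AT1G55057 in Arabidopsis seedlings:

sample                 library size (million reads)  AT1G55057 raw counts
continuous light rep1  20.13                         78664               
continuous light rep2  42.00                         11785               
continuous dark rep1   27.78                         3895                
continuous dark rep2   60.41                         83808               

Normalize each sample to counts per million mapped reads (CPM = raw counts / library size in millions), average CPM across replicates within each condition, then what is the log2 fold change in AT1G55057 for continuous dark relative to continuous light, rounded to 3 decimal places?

CPM(continuous light rep1) = 78664 / 20.13 = 3907.7993
CPM(continuous light rep2) = 11785 / 42.00 = 280.5952
CPM(continuous dark rep1) = 3895 / 27.78 = 140.2088
CPM(continuous dark rep2) = 83808 / 60.41 = 1387.3200
mean CPM(continuous light) = 2094.1973; mean CPM(continuous dark) = 763.7644
Fold change = 763.7644 / 2094.1973 = 0.36471
log2(0.36471) = -1.4552

-1.455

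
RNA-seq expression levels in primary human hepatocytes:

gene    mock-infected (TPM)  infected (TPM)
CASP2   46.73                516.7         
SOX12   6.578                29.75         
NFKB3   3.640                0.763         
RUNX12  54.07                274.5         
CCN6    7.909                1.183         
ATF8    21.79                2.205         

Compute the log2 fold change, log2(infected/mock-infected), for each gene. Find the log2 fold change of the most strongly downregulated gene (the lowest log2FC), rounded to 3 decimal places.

log2(516.7/46.73) = 3.467  (CASP2)
log2(29.75/6.578) = 2.177  (SOX12)
log2(0.763/3.640) = -2.254  (NFKB3)
log2(274.5/54.07) = 2.344  (RUNX12)
log2(1.183/7.909) = -2.741  (CCN6)
log2(2.205/21.79) = -3.305  (ATF8)
ATF8 is most strongly downregulated.

-3.305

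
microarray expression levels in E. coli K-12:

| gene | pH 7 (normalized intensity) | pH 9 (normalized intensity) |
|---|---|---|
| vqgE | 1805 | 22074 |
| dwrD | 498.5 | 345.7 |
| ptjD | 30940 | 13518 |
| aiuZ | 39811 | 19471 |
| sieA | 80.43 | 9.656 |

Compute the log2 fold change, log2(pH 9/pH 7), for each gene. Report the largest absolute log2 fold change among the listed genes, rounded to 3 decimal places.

log2(22074/1805) = 3.612  (vqgE)
log2(345.7/498.5) = -0.528  (dwrD)
log2(13518/30940) = -1.195  (ptjD)
log2(19471/39811) = -1.032  (aiuZ)
log2(9.656/80.43) = -3.058  (sieA)
The largest magnitude belongs to vqgE.

3.612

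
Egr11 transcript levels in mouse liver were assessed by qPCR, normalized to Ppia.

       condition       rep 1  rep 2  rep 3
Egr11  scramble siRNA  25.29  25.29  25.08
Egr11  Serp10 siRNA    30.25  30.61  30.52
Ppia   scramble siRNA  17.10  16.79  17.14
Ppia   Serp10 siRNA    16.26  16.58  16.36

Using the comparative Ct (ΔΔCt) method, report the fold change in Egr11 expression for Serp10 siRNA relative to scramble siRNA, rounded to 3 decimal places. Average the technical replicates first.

0.017

Mean Ct: Egr11 scramble siRNA 25.220; Egr11 Serp10 siRNA 30.460; Ppia scramble siRNA 17.010; Ppia Serp10 siRNA 16.400
ΔCt(scramble siRNA) = 25.220 − 17.010 = 8.210
ΔCt(Serp10 siRNA) = 30.460 − 16.400 = 14.060
ΔΔCt = 14.060 − 8.210 = 5.850
Fold change = 2^(−5.850) = 0.0173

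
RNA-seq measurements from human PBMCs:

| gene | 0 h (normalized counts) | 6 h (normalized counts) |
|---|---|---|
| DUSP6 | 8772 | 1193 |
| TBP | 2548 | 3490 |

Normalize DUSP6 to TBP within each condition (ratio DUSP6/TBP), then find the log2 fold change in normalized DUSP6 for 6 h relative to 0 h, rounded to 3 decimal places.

-3.332

DUSP6/TBP (0 h) = 8772 / 2548 = 3.4427
DUSP6/TBP (6 h) = 1193 / 3490 = 0.34183
Fold change = 0.34183 / 3.4427 = 0.0993
log2(0.0993) = -3.3322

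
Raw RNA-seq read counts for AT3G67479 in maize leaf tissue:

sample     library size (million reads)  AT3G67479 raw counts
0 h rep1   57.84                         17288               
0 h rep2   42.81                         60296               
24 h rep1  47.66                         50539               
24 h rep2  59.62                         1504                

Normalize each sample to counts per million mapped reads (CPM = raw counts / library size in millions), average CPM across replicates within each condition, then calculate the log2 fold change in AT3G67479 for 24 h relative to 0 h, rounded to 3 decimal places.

-0.653

CPM(0 h rep1) = 17288 / 57.84 = 298.8935
CPM(0 h rep2) = 60296 / 42.81 = 1408.4560
CPM(24 h rep1) = 50539 / 47.66 = 1060.4070
CPM(24 h rep2) = 1504 / 59.62 = 25.2264
mean CPM(0 h) = 853.6747; mean CPM(24 h) = 542.8167
Fold change = 542.8167 / 853.6747 = 0.63586
log2(0.63586) = -0.6532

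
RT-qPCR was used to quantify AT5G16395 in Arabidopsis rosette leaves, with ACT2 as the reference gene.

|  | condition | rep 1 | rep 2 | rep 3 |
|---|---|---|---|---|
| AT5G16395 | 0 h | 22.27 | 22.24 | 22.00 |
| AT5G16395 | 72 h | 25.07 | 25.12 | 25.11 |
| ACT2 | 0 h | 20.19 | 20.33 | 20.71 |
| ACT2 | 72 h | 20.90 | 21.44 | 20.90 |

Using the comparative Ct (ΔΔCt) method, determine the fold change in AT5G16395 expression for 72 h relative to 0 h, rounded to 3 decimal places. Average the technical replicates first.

0.209

Mean Ct: AT5G16395 0 h 22.170; AT5G16395 72 h 25.100; ACT2 0 h 20.410; ACT2 72 h 21.080
ΔCt(0 h) = 22.170 − 20.410 = 1.760
ΔCt(72 h) = 25.100 − 21.080 = 4.020
ΔΔCt = 4.020 − 1.760 = 2.260
Fold change = 2^(−2.260) = 0.2088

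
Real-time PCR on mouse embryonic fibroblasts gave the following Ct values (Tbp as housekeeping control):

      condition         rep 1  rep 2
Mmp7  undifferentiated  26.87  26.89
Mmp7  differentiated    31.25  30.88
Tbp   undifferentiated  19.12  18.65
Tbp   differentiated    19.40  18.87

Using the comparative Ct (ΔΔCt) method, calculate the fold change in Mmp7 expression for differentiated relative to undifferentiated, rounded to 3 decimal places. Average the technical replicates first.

0.065

Mean Ct: Mmp7 undifferentiated 26.880; Mmp7 differentiated 31.065; Tbp undifferentiated 18.885; Tbp differentiated 19.135
ΔCt(undifferentiated) = 26.880 − 18.885 = 7.995
ΔCt(differentiated) = 31.065 − 19.135 = 11.930
ΔΔCt = 11.930 − 7.995 = 3.935
Fold change = 2^(−3.935) = 0.0654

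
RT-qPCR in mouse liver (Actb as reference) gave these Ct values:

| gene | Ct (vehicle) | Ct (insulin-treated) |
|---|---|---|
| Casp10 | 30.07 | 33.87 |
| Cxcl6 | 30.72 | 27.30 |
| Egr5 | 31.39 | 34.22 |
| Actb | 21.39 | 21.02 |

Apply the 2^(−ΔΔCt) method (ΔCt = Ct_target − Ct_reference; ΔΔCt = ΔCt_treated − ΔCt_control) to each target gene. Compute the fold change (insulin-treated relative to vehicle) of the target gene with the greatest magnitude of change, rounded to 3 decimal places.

Casp10: ΔΔCt = (33.87−21.02) − (30.07−21.39) = 12.85 − 8.68 = 4.17; fold change = 2^-4.17 = 0.056
Cxcl6: ΔΔCt = (27.30−21.02) − (30.72−21.39) = 6.28 − 9.33 = -3.05; fold change = 2^3.05 = 8.282
Egr5: ΔΔCt = (34.22−21.02) − (31.39−21.39) = 13.20 − 10.00 = 3.20; fold change = 2^-3.20 = 0.109
Casp10 has the largest |ΔΔCt| = 4.17.

0.056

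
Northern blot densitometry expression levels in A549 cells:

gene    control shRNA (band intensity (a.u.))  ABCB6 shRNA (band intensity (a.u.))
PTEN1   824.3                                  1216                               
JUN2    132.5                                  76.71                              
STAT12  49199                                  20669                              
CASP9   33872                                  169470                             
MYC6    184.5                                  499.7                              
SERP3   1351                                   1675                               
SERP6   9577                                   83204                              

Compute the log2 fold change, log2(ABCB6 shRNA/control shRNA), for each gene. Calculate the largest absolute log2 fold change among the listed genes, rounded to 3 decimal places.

log2(1216/824.3) = 0.561  (PTEN1)
log2(76.71/132.5) = -0.789  (JUN2)
log2(20669/49199) = -1.251  (STAT12)
log2(169470/33872) = 2.323  (CASP9)
log2(499.7/184.5) = 1.437  (MYC6)
log2(1675/1351) = 0.310  (SERP3)
log2(83204/9577) = 3.119  (SERP6)
The largest magnitude belongs to SERP6.

3.119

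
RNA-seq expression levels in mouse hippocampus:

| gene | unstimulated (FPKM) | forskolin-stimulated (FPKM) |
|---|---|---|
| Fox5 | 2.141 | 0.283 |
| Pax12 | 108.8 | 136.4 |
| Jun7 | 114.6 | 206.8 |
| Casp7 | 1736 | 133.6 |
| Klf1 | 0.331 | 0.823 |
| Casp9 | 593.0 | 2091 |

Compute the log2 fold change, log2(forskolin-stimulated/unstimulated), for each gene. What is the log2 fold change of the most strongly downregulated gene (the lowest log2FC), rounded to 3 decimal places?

-3.700

log2(0.283/2.141) = -2.919  (Fox5)
log2(136.4/108.8) = 0.326  (Pax12)
log2(206.8/114.6) = 0.852  (Jun7)
log2(133.6/1736) = -3.700  (Casp7)
log2(0.823/0.331) = 1.314  (Klf1)
log2(2091/593.0) = 1.818  (Casp9)
Casp7 is most strongly downregulated.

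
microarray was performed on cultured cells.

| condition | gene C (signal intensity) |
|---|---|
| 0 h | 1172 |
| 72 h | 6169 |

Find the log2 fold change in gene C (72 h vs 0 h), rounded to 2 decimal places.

2.40

Fold change = 6169 / 1172 = 5.2637
log2(5.2637) = 2.396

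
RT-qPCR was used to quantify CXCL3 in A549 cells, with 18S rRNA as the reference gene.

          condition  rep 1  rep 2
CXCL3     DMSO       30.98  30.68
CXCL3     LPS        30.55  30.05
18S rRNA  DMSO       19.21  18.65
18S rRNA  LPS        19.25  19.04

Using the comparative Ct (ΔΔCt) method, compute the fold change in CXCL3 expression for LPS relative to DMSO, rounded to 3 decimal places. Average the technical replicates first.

1.676

Mean Ct: CXCL3 DMSO 30.830; CXCL3 LPS 30.300; 18S rRNA DMSO 18.930; 18S rRNA LPS 19.145
ΔCt(DMSO) = 30.830 − 18.930 = 11.900
ΔCt(LPS) = 30.300 − 19.145 = 11.155
ΔΔCt = 11.155 − 11.900 = -0.745
Fold change = 2^(−(-0.745)) = 2^0.745 = 1.6760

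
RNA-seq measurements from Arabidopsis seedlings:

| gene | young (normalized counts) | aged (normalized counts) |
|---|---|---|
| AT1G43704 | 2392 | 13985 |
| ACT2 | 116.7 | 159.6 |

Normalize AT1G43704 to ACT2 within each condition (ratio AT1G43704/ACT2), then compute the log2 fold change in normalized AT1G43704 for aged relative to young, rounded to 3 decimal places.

AT1G43704/ACT2 (young) = 2392 / 116.7 = 20.497
AT1G43704/ACT2 (aged) = 13985 / 159.6 = 87.625
Fold change = 87.625 / 20.497 = 4.2750
log2(4.2750) = 2.0959

2.096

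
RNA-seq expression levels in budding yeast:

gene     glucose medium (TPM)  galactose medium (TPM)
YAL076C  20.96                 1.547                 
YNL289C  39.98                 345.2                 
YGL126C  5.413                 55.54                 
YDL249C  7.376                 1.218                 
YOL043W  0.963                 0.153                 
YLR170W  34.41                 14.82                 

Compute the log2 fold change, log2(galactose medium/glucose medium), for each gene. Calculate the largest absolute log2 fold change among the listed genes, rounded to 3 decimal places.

log2(1.547/20.96) = -3.760  (YAL076C)
log2(345.2/39.98) = 3.110  (YNL289C)
log2(55.54/5.413) = 3.359  (YGL126C)
log2(1.218/7.376) = -2.598  (YDL249C)
log2(0.153/0.963) = -2.654  (YOL043W)
log2(14.82/34.41) = -1.215  (YLR170W)
The largest magnitude belongs to YAL076C.

3.760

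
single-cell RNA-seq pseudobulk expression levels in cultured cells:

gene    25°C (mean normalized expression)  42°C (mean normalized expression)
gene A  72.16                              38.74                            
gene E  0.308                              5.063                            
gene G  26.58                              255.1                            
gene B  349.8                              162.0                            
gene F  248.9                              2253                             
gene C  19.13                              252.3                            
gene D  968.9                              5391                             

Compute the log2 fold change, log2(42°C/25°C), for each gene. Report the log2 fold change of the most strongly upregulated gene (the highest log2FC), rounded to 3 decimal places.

log2(38.74/72.16) = -0.897  (gene A)
log2(5.063/0.308) = 4.039  (gene E)
log2(255.1/26.58) = 3.263  (gene G)
log2(162.0/349.8) = -1.111  (gene B)
log2(2253/248.9) = 3.178  (gene F)
log2(252.3/19.13) = 3.721  (gene C)
log2(5391/968.9) = 2.476  (gene D)
gene E is most strongly upregulated.

4.039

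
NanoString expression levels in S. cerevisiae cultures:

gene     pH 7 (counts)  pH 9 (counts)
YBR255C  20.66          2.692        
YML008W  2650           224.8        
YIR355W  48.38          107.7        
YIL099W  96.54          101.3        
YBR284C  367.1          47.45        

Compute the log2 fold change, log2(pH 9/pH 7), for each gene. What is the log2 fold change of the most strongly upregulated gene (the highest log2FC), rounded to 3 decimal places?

1.155

log2(2.692/20.66) = -2.940  (YBR255C)
log2(224.8/2650) = -3.559  (YML008W)
log2(107.7/48.38) = 1.155  (YIR355W)
log2(101.3/96.54) = 0.069  (YIL099W)
log2(47.45/367.1) = -2.952  (YBR284C)
YIR355W is most strongly upregulated.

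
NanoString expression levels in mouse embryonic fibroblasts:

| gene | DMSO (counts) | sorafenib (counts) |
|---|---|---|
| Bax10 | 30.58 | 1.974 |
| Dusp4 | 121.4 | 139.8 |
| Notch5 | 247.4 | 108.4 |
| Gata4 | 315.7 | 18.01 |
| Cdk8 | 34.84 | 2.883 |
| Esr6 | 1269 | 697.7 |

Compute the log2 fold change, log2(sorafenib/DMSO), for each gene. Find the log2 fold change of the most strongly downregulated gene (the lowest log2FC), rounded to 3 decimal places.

log2(1.974/30.58) = -3.953  (Bax10)
log2(139.8/121.4) = 0.204  (Dusp4)
log2(108.4/247.4) = -1.190  (Notch5)
log2(18.01/315.7) = -4.132  (Gata4)
log2(2.883/34.84) = -3.595  (Cdk8)
log2(697.7/1269) = -0.863  (Esr6)
Gata4 is most strongly downregulated.

-4.132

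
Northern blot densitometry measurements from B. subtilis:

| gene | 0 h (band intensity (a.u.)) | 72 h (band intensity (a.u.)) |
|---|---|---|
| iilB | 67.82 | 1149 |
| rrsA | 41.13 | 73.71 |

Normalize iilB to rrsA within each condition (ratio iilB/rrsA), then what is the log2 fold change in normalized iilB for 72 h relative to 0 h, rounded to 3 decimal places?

3.241

iilB/rrsA (0 h) = 67.82 / 41.13 = 1.6489
iilB/rrsA (72 h) = 1149 / 73.71 = 15.588
Fold change = 15.588 / 1.6489 = 9.4535
log2(9.4535) = 3.2409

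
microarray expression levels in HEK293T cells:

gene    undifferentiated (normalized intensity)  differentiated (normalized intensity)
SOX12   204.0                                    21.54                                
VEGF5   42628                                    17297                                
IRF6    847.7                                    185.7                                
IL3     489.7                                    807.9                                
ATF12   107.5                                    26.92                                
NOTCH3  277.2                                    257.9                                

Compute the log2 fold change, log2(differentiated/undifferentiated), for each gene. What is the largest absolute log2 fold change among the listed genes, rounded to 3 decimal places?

3.243

log2(21.54/204.0) = -3.243  (SOX12)
log2(17297/42628) = -1.301  (VEGF5)
log2(185.7/847.7) = -2.191  (IRF6)
log2(807.9/489.7) = 0.722  (IL3)
log2(26.92/107.5) = -1.998  (ATF12)
log2(257.9/277.2) = -0.104  (NOTCH3)
The largest magnitude belongs to SOX12.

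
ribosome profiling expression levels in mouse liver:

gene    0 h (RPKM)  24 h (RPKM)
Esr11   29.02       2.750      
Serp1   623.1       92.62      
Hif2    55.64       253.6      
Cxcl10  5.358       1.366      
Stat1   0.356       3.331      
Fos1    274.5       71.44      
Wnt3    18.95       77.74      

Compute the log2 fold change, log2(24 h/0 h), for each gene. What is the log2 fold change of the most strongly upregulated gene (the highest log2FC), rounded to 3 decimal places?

log2(2.750/29.02) = -3.400  (Esr11)
log2(92.62/623.1) = -2.750  (Serp1)
log2(253.6/55.64) = 2.188  (Hif2)
log2(1.366/5.358) = -1.972  (Cxcl10)
log2(3.331/0.356) = 3.226  (Stat1)
log2(71.44/274.5) = -1.942  (Fos1)
log2(77.74/18.95) = 2.036  (Wnt3)
Stat1 is most strongly upregulated.

3.226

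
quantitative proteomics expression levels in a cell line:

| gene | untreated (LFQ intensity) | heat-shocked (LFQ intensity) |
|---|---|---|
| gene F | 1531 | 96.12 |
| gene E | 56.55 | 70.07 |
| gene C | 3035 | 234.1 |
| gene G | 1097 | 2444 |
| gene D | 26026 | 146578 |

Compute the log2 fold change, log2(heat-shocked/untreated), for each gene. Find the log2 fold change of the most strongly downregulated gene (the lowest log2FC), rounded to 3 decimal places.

log2(96.12/1531) = -3.993  (gene F)
log2(70.07/56.55) = 0.309  (gene E)
log2(234.1/3035) = -3.696  (gene C)
log2(2444/1097) = 1.156  (gene G)
log2(146578/26026) = 2.494  (gene D)
gene F is most strongly downregulated.

-3.993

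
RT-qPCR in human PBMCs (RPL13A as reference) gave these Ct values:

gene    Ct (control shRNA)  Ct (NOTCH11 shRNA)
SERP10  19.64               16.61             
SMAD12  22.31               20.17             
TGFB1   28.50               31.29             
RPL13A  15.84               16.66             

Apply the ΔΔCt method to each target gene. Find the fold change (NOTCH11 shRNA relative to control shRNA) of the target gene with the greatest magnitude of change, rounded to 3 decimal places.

SERP10: ΔΔCt = (16.61−16.66) − (19.64−15.84) = -0.05 − 3.80 = -3.85; fold change = 2^3.85 = 14.420
SMAD12: ΔΔCt = (20.17−16.66) − (22.31−15.84) = 3.51 − 6.47 = -2.96; fold change = 2^2.96 = 7.781
TGFB1: ΔΔCt = (31.29−16.66) − (28.50−15.84) = 14.63 − 12.66 = 1.97; fold change = 2^-1.97 = 0.255
SERP10 has the largest |ΔΔCt| = 3.85.

14.420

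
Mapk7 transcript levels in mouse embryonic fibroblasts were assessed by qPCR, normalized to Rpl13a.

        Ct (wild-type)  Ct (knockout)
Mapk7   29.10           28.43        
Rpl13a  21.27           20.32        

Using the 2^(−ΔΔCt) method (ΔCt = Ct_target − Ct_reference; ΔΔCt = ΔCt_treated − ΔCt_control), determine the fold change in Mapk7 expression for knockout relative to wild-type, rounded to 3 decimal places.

ΔCt(wild-type) = 29.100 − 21.270 = 7.830
ΔCt(knockout) = 28.430 − 20.320 = 8.110
ΔΔCt = 8.110 − 7.830 = 0.280
Fold change = 2^(−0.280) = 0.8236

0.824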